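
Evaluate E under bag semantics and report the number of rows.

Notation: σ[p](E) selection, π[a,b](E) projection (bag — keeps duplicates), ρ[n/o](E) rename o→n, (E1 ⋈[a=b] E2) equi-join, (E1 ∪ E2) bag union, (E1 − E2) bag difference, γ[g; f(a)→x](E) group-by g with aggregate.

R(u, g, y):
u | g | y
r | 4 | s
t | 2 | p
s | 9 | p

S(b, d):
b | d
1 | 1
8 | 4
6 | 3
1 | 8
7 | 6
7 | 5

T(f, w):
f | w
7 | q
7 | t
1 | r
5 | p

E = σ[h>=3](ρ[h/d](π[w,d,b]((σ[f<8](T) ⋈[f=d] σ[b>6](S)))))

Stepwise |·|:
  T → 4
  σ[f<8](T) → 4
  S → 6
  σ[b>6](S) → 3
  (σ[f<8](T) ⋈[f=d] σ[b>6](S)) → 1
  π[w,d,b]((σ[f<8](T) ⋈[f=d] σ[b>6](S))) → 1
  ρ[h/d](π[w,d,b]((σ[f<8](T) ⋈[f=d] σ[b>6](S)))) → 1
  σ[h>=3](ρ[h/d](π[w,d,b]((σ[f<8](T) ⋈[f=d] σ[b>6](S))))) → 1

|E| = 1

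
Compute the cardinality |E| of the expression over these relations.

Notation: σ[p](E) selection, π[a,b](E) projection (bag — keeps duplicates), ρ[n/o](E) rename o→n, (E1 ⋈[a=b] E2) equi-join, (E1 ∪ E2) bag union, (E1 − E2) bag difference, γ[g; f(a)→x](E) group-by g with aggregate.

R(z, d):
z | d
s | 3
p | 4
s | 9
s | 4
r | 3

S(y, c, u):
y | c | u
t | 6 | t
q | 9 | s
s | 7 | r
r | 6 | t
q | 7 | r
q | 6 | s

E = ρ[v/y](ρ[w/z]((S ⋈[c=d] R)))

Row counts bottom-up:
  S → 6
  R → 5
  (S ⋈[c=d] R) → 1
  ρ[w/z]((S ⋈[c=d] R)) → 1
  ρ[v/y](ρ[w/z]((S ⋈[c=d] R))) → 1

|E| = 1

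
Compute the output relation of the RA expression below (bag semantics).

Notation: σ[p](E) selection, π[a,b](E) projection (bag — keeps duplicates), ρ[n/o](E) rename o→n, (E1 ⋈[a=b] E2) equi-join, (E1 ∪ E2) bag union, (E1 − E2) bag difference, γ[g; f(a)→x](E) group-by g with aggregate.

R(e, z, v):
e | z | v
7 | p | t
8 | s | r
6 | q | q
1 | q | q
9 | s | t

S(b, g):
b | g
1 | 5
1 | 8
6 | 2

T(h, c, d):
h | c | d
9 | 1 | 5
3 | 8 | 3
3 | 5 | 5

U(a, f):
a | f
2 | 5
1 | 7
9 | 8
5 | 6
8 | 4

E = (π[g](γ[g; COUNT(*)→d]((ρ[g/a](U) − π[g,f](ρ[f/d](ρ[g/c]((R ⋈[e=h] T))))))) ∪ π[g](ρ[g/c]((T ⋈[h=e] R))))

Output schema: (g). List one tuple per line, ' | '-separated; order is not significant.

Row counts bottom-up:
  U → 5
  ρ[g/a](U) → 5
  R → 5
  T → 3
  (R ⋈[e=h] T) → 1
  ρ[g/c]((R ⋈[e=h] T)) → 1
  ρ[f/d](ρ[g/c]((R ⋈[e=h] T))) → 1
  π[g,f](ρ[f/d](ρ[g/c]((R ⋈[e=h] T)))) → 1
  (ρ[g/a](U) − π[g,f](ρ[f/d](ρ[g/c]((R ⋈[e=h] T))))) → 5
  γ[g; COUNT(*)→d]((ρ[g/a](U) − π[g,f](ρ[f/d](ρ[g/c]((R ⋈[e=h] T)))))) → 5
  π[g](γ[g; COUNT(*)→d]((ρ[g/a](U) − π[g,f](ρ[f/d](ρ[g/c]((R ⋈[e=h] T))))))) → 5
  T → 3
  R → 5
  (T ⋈[h=e] R) → 1
  ρ[g/c]((T ⋈[h=e] R)) → 1
  π[g](ρ[g/c]((T ⋈[h=e] R))) → 1
  (π[g](γ[g; COUNT(*)→d]((ρ[g/a](U) − π[g,f](ρ[f/d](ρ[g/c]((R ⋈[e=h] T))))))) ∪ π[g](ρ[g/c]((T ⋈[h=e] R)))) → 6

== RESULT ==
g
1
1
2
5
8
9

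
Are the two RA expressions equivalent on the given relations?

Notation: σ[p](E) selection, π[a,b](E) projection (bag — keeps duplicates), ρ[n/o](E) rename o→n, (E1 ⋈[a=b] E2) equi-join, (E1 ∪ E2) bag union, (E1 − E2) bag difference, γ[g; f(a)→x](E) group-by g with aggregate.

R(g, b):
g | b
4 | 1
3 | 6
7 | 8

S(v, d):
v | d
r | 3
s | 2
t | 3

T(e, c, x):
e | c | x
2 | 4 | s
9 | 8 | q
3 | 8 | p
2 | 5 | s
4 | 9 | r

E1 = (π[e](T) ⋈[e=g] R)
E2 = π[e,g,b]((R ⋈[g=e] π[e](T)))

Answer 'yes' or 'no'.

E1 subexpression sizes:
  T → 5
  π[e](T) → 5
  R → 3
  (π[e](T) ⋈[e=g] R) → 2
E2 subexpression sizes:
  R → 3
  T → 5
  π[e](T) → 5
  (R ⋈[g=e] π[e](T)) → 2
  π[e,g,b]((R ⋈[g=e] π[e](T))) → 2

E1 and E2 produce the same multiset:
e | g | b
3 | 3 | 6
4 | 4 | 1

yes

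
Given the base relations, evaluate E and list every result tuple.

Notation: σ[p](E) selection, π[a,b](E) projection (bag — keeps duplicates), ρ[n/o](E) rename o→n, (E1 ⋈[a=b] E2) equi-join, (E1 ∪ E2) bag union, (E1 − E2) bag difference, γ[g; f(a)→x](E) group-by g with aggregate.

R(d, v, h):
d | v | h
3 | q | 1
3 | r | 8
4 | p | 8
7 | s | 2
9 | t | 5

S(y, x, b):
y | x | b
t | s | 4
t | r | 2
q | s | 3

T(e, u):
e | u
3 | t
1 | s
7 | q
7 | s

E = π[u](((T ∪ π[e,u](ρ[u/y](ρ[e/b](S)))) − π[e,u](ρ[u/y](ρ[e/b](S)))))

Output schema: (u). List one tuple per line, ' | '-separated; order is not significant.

Subexpression sizes:
  T → 4
  S → 3
  ρ[e/b](S) → 3
  ρ[u/y](ρ[e/b](S)) → 3
  π[e,u](ρ[u/y](ρ[e/b](S))) → 3
  (T ∪ π[e,u](ρ[u/y](ρ[e/b](S)))) → 7
  S → 3
  ρ[e/b](S) → 3
  ρ[u/y](ρ[e/b](S)) → 3
  π[e,u](ρ[u/y](ρ[e/b](S))) → 3
  ((T ∪ π[e,u](ρ[u/y](ρ[e/b](S)))) − π[e,u](ρ[u/y](ρ[e/b](S)))) → 4
  π[u](((T ∪ π[e,u](ρ[u/y](ρ[e/b](S)))) − π[e,u](ρ[u/y](ρ[e/b](S))))) → 4

== RESULT ==
u
q
s
s
t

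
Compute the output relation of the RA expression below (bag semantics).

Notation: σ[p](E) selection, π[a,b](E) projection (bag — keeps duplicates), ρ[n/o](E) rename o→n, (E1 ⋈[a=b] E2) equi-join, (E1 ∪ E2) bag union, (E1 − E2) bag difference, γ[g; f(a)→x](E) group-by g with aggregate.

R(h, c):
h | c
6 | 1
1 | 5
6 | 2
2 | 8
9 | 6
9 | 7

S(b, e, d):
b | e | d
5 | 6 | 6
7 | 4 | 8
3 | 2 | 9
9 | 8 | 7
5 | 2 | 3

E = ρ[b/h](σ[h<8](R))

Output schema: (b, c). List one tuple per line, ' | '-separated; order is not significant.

Row counts bottom-up:
  R → 6
  σ[h<8](R) → 4
  ρ[b/h](σ[h<8](R)) → 4

== RESULT ==
b | c
1 | 5
2 | 8
6 | 1
6 | 2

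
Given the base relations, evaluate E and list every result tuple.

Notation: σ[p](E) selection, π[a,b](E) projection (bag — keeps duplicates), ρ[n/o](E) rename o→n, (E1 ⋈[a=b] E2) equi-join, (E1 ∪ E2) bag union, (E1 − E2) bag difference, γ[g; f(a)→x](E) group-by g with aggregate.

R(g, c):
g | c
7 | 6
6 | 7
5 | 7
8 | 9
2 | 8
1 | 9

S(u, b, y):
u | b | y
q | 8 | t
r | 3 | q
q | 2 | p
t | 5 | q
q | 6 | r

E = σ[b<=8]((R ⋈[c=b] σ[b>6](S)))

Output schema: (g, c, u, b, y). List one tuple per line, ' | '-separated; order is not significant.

Per-node cardinality:
  R → 6
  S → 5
  σ[b>6](S) → 1
  (R ⋈[c=b] σ[b>6](S)) → 1
  σ[b<=8]((R ⋈[c=b] σ[b>6](S))) → 1

== RESULT ==
g | c | u | b | y
2 | 8 | q | 8 | t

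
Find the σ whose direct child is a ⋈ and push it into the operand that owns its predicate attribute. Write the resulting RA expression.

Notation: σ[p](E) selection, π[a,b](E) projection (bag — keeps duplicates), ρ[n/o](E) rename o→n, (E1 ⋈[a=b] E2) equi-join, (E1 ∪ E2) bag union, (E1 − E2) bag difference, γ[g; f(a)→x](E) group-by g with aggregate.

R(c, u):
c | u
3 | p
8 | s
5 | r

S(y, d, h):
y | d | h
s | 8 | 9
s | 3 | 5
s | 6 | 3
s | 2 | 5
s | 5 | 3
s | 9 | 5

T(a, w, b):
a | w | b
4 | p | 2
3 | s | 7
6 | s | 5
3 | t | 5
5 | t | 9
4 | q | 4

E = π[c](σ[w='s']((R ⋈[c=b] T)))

σ filters on w, owned by the right side.
E' = π[c]((R ⋈[c=b] σ[w='s'](T)))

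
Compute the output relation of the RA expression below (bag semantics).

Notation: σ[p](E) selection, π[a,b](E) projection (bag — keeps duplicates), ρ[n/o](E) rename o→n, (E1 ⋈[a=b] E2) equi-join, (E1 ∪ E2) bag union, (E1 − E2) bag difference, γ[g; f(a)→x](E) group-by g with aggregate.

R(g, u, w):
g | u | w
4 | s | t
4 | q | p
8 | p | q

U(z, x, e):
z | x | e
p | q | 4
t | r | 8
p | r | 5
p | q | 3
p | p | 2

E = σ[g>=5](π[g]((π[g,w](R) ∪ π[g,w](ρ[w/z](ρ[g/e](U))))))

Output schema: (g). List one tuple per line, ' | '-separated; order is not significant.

Row counts bottom-up:
  R → 3
  π[g,w](R) → 3
  U → 5
  ρ[g/e](U) → 5
  ρ[w/z](ρ[g/e](U)) → 5
  π[g,w](ρ[w/z](ρ[g/e](U))) → 5
  (π[g,w](R) ∪ π[g,w](ρ[w/z](ρ[g/e](U)))) → 8
  π[g]((π[g,w](R) ∪ π[g,w](ρ[w/z](ρ[g/e](U))))) → 8
  σ[g>=5](π[g]((π[g,w](R) ∪ π[g,w](ρ[w/z](ρ[g/e](U)))))) → 3

== RESULT ==
g
5
8
8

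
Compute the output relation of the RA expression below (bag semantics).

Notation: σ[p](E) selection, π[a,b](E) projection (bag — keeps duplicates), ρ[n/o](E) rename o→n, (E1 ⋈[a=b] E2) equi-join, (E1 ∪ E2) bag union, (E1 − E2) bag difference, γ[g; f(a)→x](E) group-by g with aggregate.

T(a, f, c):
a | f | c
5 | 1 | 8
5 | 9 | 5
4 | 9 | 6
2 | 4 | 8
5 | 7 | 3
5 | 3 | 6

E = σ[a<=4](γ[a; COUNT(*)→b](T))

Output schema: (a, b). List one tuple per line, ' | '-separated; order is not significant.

Subexpression sizes:
  T → 6
  γ[a; COUNT(*)→b](T) → 3
  σ[a<=4](γ[a; COUNT(*)→b](T)) → 2

== RESULT ==
a | b
2 | 1
4 | 1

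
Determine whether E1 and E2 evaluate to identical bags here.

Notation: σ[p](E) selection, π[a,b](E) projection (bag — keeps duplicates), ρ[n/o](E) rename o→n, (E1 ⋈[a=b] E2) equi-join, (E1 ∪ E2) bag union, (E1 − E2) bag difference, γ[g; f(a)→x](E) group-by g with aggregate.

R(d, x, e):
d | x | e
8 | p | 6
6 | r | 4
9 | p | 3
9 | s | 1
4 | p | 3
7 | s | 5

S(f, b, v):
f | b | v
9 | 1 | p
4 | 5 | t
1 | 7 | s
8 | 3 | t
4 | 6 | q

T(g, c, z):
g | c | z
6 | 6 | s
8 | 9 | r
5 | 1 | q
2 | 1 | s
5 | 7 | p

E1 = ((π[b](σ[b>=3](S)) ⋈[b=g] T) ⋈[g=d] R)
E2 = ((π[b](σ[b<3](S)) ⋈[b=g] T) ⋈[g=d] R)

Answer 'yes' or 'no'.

E1 row counts bottom-up:
  S → 5
  σ[b>=3](S) → 4
  π[b](σ[b>=3](S)) → 4
  T → 5
  (π[b](σ[b>=3](S)) ⋈[b=g] T) → 3
  R → 6
  ((π[b](σ[b>=3](S)) ⋈[b=g] T) ⋈[g=d] R) → 1
E2 row counts bottom-up:
  S → 5
  σ[b<3](S) → 1
  π[b](σ[b<3](S)) → 1
  T → 5
  (π[b](σ[b<3](S)) ⋈[b=g] T) → 0
  R → 6
  ((π[b](σ[b<3](S)) ⋈[b=g] T) ⋈[g=d] R) → 0

E1 result:
b | g | c | z | d | x | e
6 | 6 | 6 | s | 6 | r | 4
E2 result:
b | g | c | z | d | x | e
(0 rows)
Witness: (6, 6, 6, 's', 6, 'r', 4) appears 1× in E1 but 0× in E2.

no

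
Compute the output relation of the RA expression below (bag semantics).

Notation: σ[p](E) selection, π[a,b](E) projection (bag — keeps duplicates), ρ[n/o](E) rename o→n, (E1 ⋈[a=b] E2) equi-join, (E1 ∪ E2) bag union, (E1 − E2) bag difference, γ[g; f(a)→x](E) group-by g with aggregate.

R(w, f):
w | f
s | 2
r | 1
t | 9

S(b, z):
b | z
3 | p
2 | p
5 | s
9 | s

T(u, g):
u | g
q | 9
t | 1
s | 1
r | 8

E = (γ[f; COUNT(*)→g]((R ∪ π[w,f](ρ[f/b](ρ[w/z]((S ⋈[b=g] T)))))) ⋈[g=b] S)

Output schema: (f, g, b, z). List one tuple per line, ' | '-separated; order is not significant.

Row counts bottom-up:
  R → 3
  S → 4
  T → 4
  (S ⋈[b=g] T) → 1
  ρ[w/z]((S ⋈[b=g] T)) → 1
  ρ[f/b](ρ[w/z]((S ⋈[b=g] T))) → 1
  π[w,f](ρ[f/b](ρ[w/z]((S ⋈[b=g] T)))) → 1
  (R ∪ π[w,f](ρ[f/b](ρ[w/z]((S ⋈[b=g] T))))) → 4
  γ[f; COUNT(*)→g]((R ∪ π[w,f](ρ[f/b](ρ[w/z]((S ⋈[b=g] T)))))) → 3
  S → 4
  (γ[f; COUNT(*)→g]((R ∪ π[w,f](ρ[f/b](ρ[w/z]((S ⋈[b=g] T)))))) ⋈[g=b] S) → 1

== RESULT ==
f | g | b | z
9 | 2 | 2 | p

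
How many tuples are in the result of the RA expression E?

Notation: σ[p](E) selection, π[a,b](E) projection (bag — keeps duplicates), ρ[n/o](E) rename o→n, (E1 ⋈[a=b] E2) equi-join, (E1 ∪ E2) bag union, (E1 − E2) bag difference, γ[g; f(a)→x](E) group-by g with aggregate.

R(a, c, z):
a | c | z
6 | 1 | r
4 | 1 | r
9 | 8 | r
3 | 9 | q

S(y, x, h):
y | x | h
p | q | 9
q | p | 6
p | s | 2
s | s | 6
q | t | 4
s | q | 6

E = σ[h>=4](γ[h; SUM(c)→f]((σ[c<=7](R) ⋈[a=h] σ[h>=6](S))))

Row counts bottom-up:
  R → 4
  σ[c<=7](R) → 2
  S → 6
  σ[h>=6](S) → 4
  (σ[c<=7](R) ⋈[a=h] σ[h>=6](S)) → 3
  γ[h; SUM(c)→f]((σ[c<=7](R) ⋈[a=h] σ[h>=6](S))) → 1
  σ[h>=4](γ[h; SUM(c)→f]((σ[c<=7](R) ⋈[a=h] σ[h>=6](S)))) → 1

|E| = 1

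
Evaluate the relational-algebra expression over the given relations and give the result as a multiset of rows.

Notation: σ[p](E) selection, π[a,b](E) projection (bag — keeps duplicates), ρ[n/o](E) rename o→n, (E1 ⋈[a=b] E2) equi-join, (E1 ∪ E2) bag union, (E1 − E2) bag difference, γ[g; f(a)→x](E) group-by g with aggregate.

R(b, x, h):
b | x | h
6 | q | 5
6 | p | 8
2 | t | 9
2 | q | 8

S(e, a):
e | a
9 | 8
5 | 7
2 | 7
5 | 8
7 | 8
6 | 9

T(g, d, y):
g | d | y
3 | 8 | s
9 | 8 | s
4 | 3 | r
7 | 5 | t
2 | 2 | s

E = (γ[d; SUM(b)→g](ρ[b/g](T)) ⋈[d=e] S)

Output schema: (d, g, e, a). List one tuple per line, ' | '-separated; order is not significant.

Row counts bottom-up:
  T → 5
  ρ[b/g](T) → 5
  γ[d; SUM(b)→g](ρ[b/g](T)) → 4
  S → 6
  (γ[d; SUM(b)→g](ρ[b/g](T)) ⋈[d=e] S) → 3

== RESULT ==
d | g | e | a
2 | 2 | 2 | 7
5 | 7 | 5 | 7
5 | 7 | 5 | 8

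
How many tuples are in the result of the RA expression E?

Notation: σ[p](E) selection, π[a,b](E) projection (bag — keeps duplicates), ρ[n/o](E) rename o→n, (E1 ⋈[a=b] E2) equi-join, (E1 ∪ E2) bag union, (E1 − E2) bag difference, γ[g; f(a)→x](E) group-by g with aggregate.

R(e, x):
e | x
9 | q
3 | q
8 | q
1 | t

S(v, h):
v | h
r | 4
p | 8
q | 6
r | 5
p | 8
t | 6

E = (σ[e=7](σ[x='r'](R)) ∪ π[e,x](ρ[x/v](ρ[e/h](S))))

Per-node cardinality:
  R → 4
  σ[x='r'](R) → 0
  σ[e=7](σ[x='r'](R)) → 0
  S → 6
  ρ[e/h](S) → 6
  ρ[x/v](ρ[e/h](S)) → 6
  π[e,x](ρ[x/v](ρ[e/h](S))) → 6
  (σ[e=7](σ[x='r'](R)) ∪ π[e,x](ρ[x/v](ρ[e/h](S)))) → 6

|E| = 6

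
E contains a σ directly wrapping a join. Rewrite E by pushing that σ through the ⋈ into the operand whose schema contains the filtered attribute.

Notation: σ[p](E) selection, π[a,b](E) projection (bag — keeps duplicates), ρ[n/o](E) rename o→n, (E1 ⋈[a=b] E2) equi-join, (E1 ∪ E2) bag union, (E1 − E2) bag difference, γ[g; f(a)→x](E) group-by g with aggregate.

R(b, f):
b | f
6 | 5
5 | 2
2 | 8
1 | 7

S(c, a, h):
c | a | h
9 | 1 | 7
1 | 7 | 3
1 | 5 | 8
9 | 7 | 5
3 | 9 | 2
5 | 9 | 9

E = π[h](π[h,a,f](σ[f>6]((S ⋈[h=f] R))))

σ filters on f, owned by the right side.
E' = π[h](π[h,a,f]((S ⋈[h=f] σ[f>6](R))))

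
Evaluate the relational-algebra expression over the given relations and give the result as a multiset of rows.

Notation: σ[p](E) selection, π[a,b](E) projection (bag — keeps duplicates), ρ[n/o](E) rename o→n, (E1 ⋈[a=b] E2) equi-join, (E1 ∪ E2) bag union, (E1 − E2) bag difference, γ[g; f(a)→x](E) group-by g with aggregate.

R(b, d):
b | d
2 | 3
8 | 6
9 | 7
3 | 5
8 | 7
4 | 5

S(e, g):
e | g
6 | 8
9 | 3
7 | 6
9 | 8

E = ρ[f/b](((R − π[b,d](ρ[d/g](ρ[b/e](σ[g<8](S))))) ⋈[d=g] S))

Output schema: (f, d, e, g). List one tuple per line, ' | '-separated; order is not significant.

Per-node cardinality:
  R → 6
  S → 4
  σ[g<8](S) → 2
  ρ[b/e](σ[g<8](S)) → 2
  ρ[d/g](ρ[b/e](σ[g<8](S))) → 2
  π[b,d](ρ[d/g](ρ[b/e](σ[g<8](S)))) → 2
  (R − π[b,d](ρ[d/g](ρ[b/e](σ[g<8](S))))) → 6
  S → 4
  ((R − π[b,d](ρ[d/g](ρ[b/e](σ[g<8](S))))) ⋈[d=g] S) → 2
  ρ[f/b](((R − π[b,d](ρ[d/g](ρ[b/e](σ[g<8](S))))) ⋈[d=g] S)) → 2

== RESULT ==
f | d | e | g
2 | 3 | 9 | 3
8 | 6 | 7 | 6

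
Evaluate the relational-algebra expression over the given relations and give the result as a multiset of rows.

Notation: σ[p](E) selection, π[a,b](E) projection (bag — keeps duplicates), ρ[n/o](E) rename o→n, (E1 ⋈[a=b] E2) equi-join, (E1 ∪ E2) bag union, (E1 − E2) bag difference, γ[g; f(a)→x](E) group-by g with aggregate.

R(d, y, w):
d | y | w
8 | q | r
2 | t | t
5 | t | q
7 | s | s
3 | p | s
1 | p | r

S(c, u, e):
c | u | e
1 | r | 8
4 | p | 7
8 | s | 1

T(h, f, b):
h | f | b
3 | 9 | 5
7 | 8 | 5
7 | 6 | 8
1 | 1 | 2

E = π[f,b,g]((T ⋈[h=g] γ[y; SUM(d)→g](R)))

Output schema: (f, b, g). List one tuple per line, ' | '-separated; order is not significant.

Row counts bottom-up:
  T → 4
  R → 6
  γ[y; SUM(d)→g](R) → 4
  (T ⋈[h=g] γ[y; SUM(d)→g](R)) → 4
  π[f,b,g]((T ⋈[h=g] γ[y; SUM(d)→g](R))) → 4

== RESULT ==
f | b | g
6 | 8 | 7
6 | 8 | 7
8 | 5 | 7
8 | 5 | 7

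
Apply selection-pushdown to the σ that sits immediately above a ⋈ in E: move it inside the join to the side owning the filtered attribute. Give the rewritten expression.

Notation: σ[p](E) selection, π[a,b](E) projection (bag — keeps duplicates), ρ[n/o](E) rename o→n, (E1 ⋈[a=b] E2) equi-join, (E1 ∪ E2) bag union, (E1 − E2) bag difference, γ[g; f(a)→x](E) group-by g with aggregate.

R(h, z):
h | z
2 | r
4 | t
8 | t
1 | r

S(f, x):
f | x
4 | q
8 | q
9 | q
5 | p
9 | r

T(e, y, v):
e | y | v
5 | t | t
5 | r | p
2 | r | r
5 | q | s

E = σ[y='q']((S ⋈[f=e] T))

σ filters on y, owned by the right side.
E' = (S ⋈[f=e] σ[y='q'](T))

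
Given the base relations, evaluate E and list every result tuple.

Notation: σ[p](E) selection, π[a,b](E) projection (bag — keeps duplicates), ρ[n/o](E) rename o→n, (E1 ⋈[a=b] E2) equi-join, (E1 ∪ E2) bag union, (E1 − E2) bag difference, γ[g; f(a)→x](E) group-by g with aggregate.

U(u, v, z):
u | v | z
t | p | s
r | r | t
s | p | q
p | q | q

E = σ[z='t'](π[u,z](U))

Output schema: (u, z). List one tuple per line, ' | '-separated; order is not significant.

Stepwise |·|:
  U → 4
  π[u,z](U) → 4
  σ[z='t'](π[u,z](U)) → 1

== RESULT ==
u | z
r | t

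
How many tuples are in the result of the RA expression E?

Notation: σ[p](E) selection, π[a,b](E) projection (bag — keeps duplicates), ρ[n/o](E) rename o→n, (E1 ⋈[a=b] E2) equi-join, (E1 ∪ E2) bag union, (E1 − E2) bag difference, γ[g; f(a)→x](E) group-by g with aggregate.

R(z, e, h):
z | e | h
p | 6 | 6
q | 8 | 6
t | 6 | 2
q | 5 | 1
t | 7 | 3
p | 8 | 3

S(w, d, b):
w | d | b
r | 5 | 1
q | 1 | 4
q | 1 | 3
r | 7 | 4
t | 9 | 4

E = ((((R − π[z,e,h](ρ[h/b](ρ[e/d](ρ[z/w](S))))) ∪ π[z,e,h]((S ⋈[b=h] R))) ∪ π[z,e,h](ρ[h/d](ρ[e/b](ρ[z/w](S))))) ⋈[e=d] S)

Row counts bottom-up:
  R → 6
  S → 5
  ρ[z/w](S) → 5
  ρ[e/d](ρ[z/w](S)) → 5
  ρ[h/b](ρ[e/d](ρ[z/w](S))) → 5
  π[z,e,h](ρ[h/b](ρ[e/d](ρ[z/w](S)))) → 5
  (R − π[z,e,h](ρ[h/b](ρ[e/d](ρ[z/w](S))))) → 6
  S → 5
  R → 6
  (S ⋈[b=h] R) → 3
  π[z,e,h]((S ⋈[b=h] R)) → 3
  ((R − π[z,e,h](ρ[h/b](ρ[e/d](ρ[z/w](S))))) ∪ π[z,e,h]((S ⋈[b=h] R))) → 9
  S → 5
  ρ[z/w](S) → 5
  ρ[e/b](ρ[z/w](S)) → 5
  ρ[h/d](ρ[e/b](ρ[z/w](S))) → 5
  π[z,e,h](ρ[h/d](ρ[e/b](ρ[z/w](S)))) → 5
  (((R − π[z,e,h](ρ[h/b](ρ[e/d](ρ[z/w](S))))) ∪ π[z,e,h]((S ⋈[b=h] R))) ∪ π[z,e,h](ρ[h/d](ρ[e/b](ρ[z/w](S))))) → 14
  S → 5
  ((((R − π[z,e,h](ρ[h/b](ρ[e/d](ρ[z/w](S))))) ∪ π[z,e,h]((S ⋈[b=h] R))) ∪ π[z,e,h](ρ[h/d](ρ[e/b](ρ[z/w](S))))) ⋈[e=d] S) → 6

|E| = 6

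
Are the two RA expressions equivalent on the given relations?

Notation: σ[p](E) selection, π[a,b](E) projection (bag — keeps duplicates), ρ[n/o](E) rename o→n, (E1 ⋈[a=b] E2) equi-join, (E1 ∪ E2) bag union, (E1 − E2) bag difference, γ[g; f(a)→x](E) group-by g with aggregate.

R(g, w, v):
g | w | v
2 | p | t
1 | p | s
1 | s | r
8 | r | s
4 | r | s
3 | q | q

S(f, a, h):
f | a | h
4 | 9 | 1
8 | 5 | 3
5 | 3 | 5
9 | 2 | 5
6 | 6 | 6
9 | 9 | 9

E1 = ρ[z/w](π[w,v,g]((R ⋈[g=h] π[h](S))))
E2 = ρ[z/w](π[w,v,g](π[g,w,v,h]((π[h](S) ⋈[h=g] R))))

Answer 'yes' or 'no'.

E1 stepwise |·|:
  R → 6
  S → 6
  π[h](S) → 6
  (R ⋈[g=h] π[h](S)) → 3
  π[w,v,g]((R ⋈[g=h] π[h](S))) → 3
  ρ[z/w](π[w,v,g]((R ⋈[g=h] π[h](S)))) → 3
E2 stepwise |·|:
  S → 6
  π[h](S) → 6
  R → 6
  (π[h](S) ⋈[h=g] R) → 3
  π[g,w,v,h]((π[h](S) ⋈[h=g] R)) → 3
  π[w,v,g](π[g,w,v,h]((π[h](S) ⋈[h=g] R))) → 3
  ρ[z/w](π[w,v,g](π[g,w,v,h]((π[h](S) ⋈[h=g] R)))) → 3

E1 and E2 produce the same multiset:
z | v | g
p | s | 1
q | q | 3
s | r | 1

yes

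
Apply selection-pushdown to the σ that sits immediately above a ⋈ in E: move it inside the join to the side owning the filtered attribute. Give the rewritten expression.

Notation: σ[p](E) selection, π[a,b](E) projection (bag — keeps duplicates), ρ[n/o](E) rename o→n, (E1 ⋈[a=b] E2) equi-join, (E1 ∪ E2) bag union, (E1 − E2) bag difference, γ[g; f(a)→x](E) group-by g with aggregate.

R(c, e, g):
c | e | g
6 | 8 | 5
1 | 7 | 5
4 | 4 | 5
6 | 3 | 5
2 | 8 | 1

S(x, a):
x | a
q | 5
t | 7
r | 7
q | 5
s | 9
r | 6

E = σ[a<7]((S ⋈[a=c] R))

σ filters on a, owned by the left side.
E' = (σ[a<7](S) ⋈[a=c] R)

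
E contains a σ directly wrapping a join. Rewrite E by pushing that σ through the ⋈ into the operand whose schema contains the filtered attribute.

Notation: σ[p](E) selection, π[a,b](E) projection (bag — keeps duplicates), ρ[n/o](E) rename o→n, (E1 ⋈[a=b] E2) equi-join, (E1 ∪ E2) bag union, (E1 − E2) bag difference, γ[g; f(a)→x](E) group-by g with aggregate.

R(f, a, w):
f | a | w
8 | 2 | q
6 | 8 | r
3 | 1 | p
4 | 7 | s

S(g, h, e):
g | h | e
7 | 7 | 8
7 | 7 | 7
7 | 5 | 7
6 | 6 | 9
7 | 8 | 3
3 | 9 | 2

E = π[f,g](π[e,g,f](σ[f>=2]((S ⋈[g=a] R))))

σ filters on f, owned by the right side.
E' = π[f,g](π[e,g,f]((S ⋈[g=a] σ[f>=2](R))))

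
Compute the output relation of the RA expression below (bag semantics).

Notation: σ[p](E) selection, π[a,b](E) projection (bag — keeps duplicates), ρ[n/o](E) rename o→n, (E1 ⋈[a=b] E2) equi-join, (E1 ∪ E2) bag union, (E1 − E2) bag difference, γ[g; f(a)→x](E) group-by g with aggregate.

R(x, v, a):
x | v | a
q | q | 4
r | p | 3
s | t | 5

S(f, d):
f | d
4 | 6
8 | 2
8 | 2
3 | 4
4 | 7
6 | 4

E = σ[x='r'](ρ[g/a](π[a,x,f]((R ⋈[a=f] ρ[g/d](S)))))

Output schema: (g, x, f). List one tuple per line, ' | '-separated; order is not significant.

Subexpression sizes:
  R → 3
  S → 6
  ρ[g/d](S) → 6
  (R ⋈[a=f] ρ[g/d](S)) → 3
  π[a,x,f]((R ⋈[a=f] ρ[g/d](S))) → 3
  ρ[g/a](π[a,x,f]((R ⋈[a=f] ρ[g/d](S)))) → 3
  σ[x='r'](ρ[g/a](π[a,x,f]((R ⋈[a=f] ρ[g/d](S))))) → 1

== RESULT ==
g | x | f
3 | r | 3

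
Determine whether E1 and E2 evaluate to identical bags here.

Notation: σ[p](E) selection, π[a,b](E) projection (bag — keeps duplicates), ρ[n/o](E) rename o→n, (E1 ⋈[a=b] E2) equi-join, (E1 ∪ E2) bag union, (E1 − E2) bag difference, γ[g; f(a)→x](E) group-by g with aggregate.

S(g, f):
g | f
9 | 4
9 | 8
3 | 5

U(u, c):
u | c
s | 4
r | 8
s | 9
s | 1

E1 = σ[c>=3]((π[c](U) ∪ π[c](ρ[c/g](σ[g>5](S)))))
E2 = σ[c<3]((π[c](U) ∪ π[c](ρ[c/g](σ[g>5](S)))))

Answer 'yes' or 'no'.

E1 subexpression sizes:
  U → 4
  π[c](U) → 4
  S → 3
  σ[g>5](S) → 2
  ρ[c/g](σ[g>5](S)) → 2
  π[c](ρ[c/g](σ[g>5](S))) → 2
  (π[c](U) ∪ π[c](ρ[c/g](σ[g>5](S)))) → 6
  σ[c>=3]((π[c](U) ∪ π[c](ρ[c/g](σ[g>5](S))))) → 5
E2 subexpression sizes:
  U → 4
  π[c](U) → 4
  S → 3
  σ[g>5](S) → 2
  ρ[c/g](σ[g>5](S)) → 2
  π[c](ρ[c/g](σ[g>5](S))) → 2
  (π[c](U) ∪ π[c](ρ[c/g](σ[g>5](S)))) → 6
  σ[c<3]((π[c](U) ∪ π[c](ρ[c/g](σ[g>5](S))))) → 1

E1 result:
c
4
8
9
9
9
E2 result:
c
1
Witness: (1,) appears 0× in E1 but 1× in E2.

no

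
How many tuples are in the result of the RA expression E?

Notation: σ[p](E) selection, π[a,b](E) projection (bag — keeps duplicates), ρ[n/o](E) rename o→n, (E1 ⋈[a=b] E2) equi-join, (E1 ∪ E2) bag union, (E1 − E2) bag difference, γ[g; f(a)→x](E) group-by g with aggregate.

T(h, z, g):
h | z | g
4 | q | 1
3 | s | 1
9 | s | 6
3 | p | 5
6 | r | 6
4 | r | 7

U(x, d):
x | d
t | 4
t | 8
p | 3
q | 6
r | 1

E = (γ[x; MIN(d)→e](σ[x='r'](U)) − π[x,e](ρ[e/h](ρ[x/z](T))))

Stepwise |·|:
  U → 5
  σ[x='r'](U) → 1
  γ[x; MIN(d)→e](σ[x='r'](U)) → 1
  T → 6
  ρ[x/z](T) → 6
  ρ[e/h](ρ[x/z](T)) → 6
  π[x,e](ρ[e/h](ρ[x/z](T))) → 6
  (γ[x; MIN(d)→e](σ[x='r'](U)) − π[x,e](ρ[e/h](ρ[x/z](T)))) → 1

|E| = 1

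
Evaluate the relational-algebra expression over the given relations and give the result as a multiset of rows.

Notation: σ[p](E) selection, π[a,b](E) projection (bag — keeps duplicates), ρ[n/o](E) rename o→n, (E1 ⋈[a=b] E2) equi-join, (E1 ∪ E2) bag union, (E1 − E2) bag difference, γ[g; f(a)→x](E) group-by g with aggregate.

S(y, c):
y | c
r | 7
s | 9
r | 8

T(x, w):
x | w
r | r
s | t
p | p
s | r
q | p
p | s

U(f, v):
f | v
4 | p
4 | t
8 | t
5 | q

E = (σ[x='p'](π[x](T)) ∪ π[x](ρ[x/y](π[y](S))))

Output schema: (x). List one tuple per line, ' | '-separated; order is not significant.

Row counts bottom-up:
  T → 6
  π[x](T) → 6
  σ[x='p'](π[x](T)) → 2
  S → 3
  π[y](S) → 3
  ρ[x/y](π[y](S)) → 3
  π[x](ρ[x/y](π[y](S))) → 3
  (σ[x='p'](π[x](T)) ∪ π[x](ρ[x/y](π[y](S)))) → 5

== RESULT ==
x
p
p
r
r
s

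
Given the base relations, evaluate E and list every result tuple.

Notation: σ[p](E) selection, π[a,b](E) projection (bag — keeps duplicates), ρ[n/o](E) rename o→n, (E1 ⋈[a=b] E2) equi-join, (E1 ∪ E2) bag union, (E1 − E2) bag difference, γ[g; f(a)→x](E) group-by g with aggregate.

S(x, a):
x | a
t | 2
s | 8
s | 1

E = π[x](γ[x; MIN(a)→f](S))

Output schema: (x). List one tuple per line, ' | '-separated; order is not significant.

Subexpression sizes:
  S → 3
  γ[x; MIN(a)→f](S) → 2
  π[x](γ[x; MIN(a)→f](S)) → 2

== RESULT ==
x
s
t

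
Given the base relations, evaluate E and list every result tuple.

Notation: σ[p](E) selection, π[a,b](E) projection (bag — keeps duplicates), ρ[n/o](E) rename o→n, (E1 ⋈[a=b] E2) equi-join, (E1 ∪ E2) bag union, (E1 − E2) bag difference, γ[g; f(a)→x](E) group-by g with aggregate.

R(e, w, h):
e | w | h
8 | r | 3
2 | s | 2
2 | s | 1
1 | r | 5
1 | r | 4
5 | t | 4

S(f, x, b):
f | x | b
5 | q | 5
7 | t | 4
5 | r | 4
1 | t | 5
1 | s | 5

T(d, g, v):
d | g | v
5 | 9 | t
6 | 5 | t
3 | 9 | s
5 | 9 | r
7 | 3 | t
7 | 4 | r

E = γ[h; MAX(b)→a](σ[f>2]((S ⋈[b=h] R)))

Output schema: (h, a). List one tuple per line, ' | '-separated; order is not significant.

Row counts bottom-up:
  S → 5
  R → 6
  (S ⋈[b=h] R) → 7
  σ[f>2]((S ⋈[b=h] R)) → 5
  γ[h; MAX(b)→a](σ[f>2]((S ⋈[b=h] R))) → 2

== RESULT ==
h | a
4 | 4
5 | 5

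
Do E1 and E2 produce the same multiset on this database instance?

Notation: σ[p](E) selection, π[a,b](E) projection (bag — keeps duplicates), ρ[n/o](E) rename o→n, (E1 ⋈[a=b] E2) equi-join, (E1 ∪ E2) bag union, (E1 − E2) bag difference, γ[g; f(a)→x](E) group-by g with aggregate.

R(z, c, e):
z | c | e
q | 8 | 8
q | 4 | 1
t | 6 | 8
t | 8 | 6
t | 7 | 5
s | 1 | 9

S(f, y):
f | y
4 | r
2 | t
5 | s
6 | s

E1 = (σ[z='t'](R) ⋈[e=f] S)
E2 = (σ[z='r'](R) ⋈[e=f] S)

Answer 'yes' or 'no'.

E1 row counts bottom-up:
  R → 6
  σ[z='t'](R) → 3
  S → 4
  (σ[z='t'](R) ⋈[e=f] S) → 2
E2 row counts bottom-up:
  R → 6
  σ[z='r'](R) → 0
  S → 4
  (σ[z='r'](R) ⋈[e=f] S) → 0

E1 result:
z | c | e | f | y
t | 7 | 5 | 5 | s
t | 8 | 6 | 6 | s
E2 result:
z | c | e | f | y
(0 rows)
Witness: ('t', 7, 5, 5, 's') appears 1× in E1 but 0× in E2.

no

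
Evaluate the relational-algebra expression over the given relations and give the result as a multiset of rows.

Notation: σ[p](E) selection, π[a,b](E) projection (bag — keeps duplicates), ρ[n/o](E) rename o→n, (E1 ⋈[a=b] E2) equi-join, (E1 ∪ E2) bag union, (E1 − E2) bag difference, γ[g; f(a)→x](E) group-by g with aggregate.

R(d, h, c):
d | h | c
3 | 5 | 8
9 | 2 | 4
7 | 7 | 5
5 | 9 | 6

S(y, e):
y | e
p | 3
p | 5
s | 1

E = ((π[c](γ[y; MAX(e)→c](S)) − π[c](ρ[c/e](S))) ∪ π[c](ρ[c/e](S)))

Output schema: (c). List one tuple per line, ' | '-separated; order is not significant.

Row counts bottom-up:
  S → 3
  γ[y; MAX(e)→c](S) → 2
  π[c](γ[y; MAX(e)→c](S)) → 2
  S → 3
  ρ[c/e](S) → 3
  π[c](ρ[c/e](S)) → 3
  (π[c](γ[y; MAX(e)→c](S)) − π[c](ρ[c/e](S))) → 0
  S → 3
  ρ[c/e](S) → 3
  π[c](ρ[c/e](S)) → 3
  ((π[c](γ[y; MAX(e)→c](S)) − π[c](ρ[c/e](S))) ∪ π[c](ρ[c/e](S))) → 3

== RESULT ==
c
1
3
5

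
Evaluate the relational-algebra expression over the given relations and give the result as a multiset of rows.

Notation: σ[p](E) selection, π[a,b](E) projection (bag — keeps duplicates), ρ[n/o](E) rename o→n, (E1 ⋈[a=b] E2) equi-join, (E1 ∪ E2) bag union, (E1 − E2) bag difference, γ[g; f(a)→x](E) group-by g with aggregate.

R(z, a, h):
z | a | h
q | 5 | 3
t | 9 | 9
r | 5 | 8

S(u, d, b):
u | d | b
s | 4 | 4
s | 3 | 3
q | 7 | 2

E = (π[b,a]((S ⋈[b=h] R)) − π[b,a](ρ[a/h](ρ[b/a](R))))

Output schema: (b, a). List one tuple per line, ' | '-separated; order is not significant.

Row counts bottom-up:
  S → 3
  R → 3
  (S ⋈[b=h] R) → 1
  π[b,a]((S ⋈[b=h] R)) → 1
  R → 3
  ρ[b/a](R) → 3
  ρ[a/h](ρ[b/a](R)) → 3
  π[b,a](ρ[a/h](ρ[b/a](R))) → 3
  (π[b,a]((S ⋈[b=h] R)) − π[b,a](ρ[a/h](ρ[b/a](R)))) → 1

== RESULT ==
b | a
3 | 5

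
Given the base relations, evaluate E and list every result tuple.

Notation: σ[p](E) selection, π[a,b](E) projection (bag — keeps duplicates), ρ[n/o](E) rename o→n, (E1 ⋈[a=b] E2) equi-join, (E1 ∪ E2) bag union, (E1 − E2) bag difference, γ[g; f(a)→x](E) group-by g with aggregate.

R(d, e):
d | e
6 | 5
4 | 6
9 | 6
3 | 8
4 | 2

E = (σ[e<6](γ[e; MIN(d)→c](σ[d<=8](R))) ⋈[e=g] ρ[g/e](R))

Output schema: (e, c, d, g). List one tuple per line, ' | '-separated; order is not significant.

Row counts bottom-up:
  R → 5
  σ[d<=8](R) → 4
  γ[e; MIN(d)→c](σ[d<=8](R)) → 4
  σ[e<6](γ[e; MIN(d)→c](σ[d<=8](R))) → 2
  R → 5
  ρ[g/e](R) → 5
  (σ[e<6](γ[e; MIN(d)→c](σ[d<=8](R))) ⋈[e=g] ρ[g/e](R)) → 2

== RESULT ==
e | c | d | g
2 | 4 | 4 | 2
5 | 6 | 6 | 5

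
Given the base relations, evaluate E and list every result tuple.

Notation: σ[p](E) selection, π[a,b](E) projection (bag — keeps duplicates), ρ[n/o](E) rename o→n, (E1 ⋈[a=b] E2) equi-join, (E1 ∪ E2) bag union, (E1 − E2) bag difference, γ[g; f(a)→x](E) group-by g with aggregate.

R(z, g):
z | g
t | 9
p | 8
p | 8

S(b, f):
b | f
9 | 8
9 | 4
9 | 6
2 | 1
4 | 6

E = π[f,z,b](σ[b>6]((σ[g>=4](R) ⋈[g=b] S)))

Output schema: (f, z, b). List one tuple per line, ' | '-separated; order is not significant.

Stepwise |·|:
  R → 3
  σ[g>=4](R) → 3
  S → 5
  (σ[g>=4](R) ⋈[g=b] S) → 3
  σ[b>6]((σ[g>=4](R) ⋈[g=b] S)) → 3
  π[f,z,b](σ[b>6]((σ[g>=4](R) ⋈[g=b] S))) → 3

== RESULT ==
f | z | b
4 | t | 9
6 | t | 9
8 | t | 9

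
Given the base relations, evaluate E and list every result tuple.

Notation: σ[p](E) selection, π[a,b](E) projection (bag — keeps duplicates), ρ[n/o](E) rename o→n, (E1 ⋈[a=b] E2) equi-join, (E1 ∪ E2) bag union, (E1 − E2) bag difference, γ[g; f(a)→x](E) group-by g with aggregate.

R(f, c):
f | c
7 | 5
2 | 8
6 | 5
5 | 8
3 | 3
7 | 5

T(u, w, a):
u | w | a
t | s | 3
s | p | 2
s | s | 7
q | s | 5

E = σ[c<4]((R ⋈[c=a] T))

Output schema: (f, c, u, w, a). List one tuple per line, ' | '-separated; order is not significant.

Subexpression sizes:
  R → 6
  T → 4
  (R ⋈[c=a] T) → 4
  σ[c<4]((R ⋈[c=a] T)) → 1

== RESULT ==
f | c | u | w | a
3 | 3 | t | s | 3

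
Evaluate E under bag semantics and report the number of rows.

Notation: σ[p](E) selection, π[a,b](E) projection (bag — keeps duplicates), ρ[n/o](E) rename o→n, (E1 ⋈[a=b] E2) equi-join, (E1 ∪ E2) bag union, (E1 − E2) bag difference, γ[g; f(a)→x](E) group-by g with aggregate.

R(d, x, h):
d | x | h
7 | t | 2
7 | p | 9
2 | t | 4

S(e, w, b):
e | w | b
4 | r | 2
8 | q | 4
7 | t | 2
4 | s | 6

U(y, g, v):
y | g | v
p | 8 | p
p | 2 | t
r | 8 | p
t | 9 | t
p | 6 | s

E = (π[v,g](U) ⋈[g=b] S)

Per-node cardinality:
  U → 5
  π[v,g](U) → 5
  S → 4
  (π[v,g](U) ⋈[g=b] S) → 3

|E| = 3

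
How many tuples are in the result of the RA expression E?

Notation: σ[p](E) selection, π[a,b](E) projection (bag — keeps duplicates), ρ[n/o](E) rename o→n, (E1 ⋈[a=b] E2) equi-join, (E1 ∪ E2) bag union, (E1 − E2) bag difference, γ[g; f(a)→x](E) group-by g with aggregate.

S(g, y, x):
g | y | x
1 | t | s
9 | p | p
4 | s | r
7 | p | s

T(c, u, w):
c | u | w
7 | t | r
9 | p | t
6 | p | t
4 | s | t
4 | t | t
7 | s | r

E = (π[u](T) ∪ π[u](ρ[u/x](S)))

Row counts bottom-up:
  T → 6
  π[u](T) → 6
  S → 4
  ρ[u/x](S) → 4
  π[u](ρ[u/x](S)) → 4
  (π[u](T) ∪ π[u](ρ[u/x](S))) → 10

|E| = 10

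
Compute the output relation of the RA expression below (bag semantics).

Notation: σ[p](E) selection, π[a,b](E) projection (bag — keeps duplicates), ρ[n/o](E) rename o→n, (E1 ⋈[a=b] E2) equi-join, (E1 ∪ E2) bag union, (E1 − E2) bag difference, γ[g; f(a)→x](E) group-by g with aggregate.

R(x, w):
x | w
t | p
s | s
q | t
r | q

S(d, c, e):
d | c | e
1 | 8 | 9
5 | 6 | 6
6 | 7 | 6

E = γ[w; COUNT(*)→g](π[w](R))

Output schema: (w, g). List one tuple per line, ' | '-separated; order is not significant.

Per-node cardinality:
  R → 4
  π[w](R) → 4
  γ[w; COUNT(*)→g](π[w](R)) → 4

== RESULT ==
w | g
p | 1
q | 1
s | 1
t | 1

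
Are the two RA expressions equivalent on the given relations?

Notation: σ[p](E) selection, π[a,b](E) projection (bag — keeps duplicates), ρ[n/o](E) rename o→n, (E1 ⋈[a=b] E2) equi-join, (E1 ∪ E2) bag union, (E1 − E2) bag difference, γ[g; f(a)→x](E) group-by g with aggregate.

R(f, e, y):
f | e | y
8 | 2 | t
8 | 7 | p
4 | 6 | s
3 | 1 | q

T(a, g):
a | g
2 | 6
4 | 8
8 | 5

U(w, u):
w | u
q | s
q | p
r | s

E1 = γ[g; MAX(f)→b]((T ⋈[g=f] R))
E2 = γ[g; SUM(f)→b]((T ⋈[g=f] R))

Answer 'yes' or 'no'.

E1 stepwise |·|:
  T → 3
  R → 4
  (T ⋈[g=f] R) → 2
  γ[g; MAX(f)→b]((T ⋈[g=f] R)) → 1
E2 stepwise |·|:
  T → 3
  R → 4
  (T ⋈[g=f] R) → 2
  γ[g; SUM(f)→b]((T ⋈[g=f] R)) → 1

E1 result:
g | b
8 | 8
E2 result:
g | b
8 | 16
Witness: (8, 8) appears 1× in E1 but 0× in E2.

no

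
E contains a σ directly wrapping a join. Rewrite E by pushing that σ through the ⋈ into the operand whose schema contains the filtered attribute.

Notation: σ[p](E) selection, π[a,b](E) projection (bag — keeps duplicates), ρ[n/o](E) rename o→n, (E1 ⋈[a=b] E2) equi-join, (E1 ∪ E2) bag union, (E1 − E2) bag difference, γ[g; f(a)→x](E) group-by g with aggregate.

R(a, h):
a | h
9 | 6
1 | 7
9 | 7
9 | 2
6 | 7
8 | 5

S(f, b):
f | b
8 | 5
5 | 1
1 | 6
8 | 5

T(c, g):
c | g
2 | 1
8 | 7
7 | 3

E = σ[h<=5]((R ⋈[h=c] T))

σ filters on h, owned by the left side.
E' = (σ[h<=5](R) ⋈[h=c] T)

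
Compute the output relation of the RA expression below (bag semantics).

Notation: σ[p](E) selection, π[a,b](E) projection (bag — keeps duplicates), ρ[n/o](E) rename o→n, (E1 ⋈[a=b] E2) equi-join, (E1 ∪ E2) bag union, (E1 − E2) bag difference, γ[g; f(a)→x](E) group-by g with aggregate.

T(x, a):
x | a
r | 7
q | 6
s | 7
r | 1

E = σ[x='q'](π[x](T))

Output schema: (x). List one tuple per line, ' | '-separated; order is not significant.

Per-node cardinality:
  T → 4
  π[x](T) → 4
  σ[x='q'](π[x](T)) → 1

== RESULT ==
x
q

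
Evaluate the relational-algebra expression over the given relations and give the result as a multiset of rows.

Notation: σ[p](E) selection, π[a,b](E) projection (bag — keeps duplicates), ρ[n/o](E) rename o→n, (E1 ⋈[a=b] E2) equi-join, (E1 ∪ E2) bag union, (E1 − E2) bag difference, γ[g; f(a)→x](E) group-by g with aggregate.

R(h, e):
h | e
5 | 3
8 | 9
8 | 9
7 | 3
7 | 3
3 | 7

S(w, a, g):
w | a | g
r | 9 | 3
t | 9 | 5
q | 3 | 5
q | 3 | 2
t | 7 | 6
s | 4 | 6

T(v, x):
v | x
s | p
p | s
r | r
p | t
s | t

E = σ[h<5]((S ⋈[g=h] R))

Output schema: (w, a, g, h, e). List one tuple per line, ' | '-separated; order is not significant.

Stepwise |·|:
  S → 6
  R → 6
  (S ⋈[g=h] R) → 3
  σ[h<5]((S ⋈[g=h] R)) → 1

== RESULT ==
w | a | g | h | e
r | 9 | 3 | 3 | 7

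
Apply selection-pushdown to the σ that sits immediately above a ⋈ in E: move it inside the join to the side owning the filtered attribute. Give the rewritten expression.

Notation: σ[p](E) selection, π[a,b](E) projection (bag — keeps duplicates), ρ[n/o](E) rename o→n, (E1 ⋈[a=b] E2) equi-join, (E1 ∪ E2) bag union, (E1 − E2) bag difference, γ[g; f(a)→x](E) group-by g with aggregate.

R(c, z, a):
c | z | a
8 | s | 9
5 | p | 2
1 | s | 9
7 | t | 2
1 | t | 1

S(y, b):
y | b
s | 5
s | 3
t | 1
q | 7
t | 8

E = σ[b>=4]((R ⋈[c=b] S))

σ filters on b, owned by the right side.
E' = (R ⋈[c=b] σ[b>=4](S))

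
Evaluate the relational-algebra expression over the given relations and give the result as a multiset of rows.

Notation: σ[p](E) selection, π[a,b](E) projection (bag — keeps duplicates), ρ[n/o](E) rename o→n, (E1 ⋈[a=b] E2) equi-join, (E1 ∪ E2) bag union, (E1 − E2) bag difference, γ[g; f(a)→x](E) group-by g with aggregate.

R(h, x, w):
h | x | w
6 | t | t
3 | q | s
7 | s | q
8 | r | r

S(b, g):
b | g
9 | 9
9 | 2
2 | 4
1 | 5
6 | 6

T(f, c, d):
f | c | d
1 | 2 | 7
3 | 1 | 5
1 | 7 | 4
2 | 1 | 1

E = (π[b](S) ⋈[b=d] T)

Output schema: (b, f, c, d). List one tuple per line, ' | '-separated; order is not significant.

Row counts bottom-up:
  S → 5
  π[b](S) → 5
  T → 4
  (π[b](S) ⋈[b=d] T) → 1

== RESULT ==
b | f | c | d
1 | 2 | 1 | 1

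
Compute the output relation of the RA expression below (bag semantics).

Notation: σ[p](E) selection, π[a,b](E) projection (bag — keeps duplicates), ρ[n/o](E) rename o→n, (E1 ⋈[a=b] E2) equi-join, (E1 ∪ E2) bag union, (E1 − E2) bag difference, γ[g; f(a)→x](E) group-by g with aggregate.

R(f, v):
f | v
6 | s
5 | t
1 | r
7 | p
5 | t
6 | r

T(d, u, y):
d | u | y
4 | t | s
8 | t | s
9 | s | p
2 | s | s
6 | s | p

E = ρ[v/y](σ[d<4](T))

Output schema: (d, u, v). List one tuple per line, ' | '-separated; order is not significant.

Stepwise |·|:
  T → 5
  σ[d<4](T) → 1
  ρ[v/y](σ[d<4](T)) → 1

== RESULT ==
d | u | v
2 | s | s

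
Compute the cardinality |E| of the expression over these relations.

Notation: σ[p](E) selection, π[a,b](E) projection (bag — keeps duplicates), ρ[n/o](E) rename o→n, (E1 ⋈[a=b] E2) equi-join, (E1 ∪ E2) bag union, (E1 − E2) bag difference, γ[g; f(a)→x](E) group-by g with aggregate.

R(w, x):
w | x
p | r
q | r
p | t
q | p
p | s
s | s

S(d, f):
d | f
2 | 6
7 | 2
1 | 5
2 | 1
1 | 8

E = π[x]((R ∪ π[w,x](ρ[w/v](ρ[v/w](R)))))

Row counts bottom-up:
  R → 6
  R → 6
  ρ[v/w](R) → 6
  ρ[w/v](ρ[v/w](R)) → 6
  π[w,x](ρ[w/v](ρ[v/w](R))) → 6
  (R ∪ π[w,x](ρ[w/v](ρ[v/w](R)))) → 12
  π[x]((R ∪ π[w,x](ρ[w/v](ρ[v/w](R))))) → 12

|E| = 12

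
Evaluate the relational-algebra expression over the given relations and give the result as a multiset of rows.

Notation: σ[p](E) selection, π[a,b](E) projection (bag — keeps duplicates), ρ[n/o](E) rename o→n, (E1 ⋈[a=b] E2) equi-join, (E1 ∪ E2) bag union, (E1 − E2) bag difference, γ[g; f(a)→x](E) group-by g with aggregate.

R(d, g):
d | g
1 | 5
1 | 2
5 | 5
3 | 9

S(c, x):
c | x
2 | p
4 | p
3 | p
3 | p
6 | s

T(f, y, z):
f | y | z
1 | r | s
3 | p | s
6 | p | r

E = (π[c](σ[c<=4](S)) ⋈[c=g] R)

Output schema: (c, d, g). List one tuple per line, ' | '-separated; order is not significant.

Per-node cardinality:
  S → 5
  σ[c<=4](S) → 4
  π[c](σ[c<=4](S)) → 4
  R → 4
  (π[c](σ[c<=4](S)) ⋈[c=g] R) → 1

== RESULT ==
c | d | g
2 | 1 | 2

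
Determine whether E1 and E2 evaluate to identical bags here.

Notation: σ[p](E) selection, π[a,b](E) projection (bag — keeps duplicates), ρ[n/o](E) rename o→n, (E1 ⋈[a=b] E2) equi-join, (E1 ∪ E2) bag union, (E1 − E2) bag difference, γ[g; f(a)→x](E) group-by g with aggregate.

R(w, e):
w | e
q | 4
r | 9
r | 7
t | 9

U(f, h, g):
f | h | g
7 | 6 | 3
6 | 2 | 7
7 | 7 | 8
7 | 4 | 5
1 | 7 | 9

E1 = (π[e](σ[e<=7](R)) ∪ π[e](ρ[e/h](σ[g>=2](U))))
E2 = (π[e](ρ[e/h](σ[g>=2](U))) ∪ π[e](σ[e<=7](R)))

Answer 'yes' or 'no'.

E1 stepwise |·|:
  R → 4
  σ[e<=7](R) → 2
  π[e](σ[e<=7](R)) → 2
  U → 5
  σ[g>=2](U) → 5
  ρ[e/h](σ[g>=2](U)) → 5
  π[e](ρ[e/h](σ[g>=2](U))) → 5
  (π[e](σ[e<=7](R)) ∪ π[e](ρ[e/h](σ[g>=2](U)))) → 7
E2 stepwise |·|:
  U → 5
  σ[g>=2](U) → 5
  ρ[e/h](σ[g>=2](U)) → 5
  π[e](ρ[e/h](σ[g>=2](U))) → 5
  R → 4
  σ[e<=7](R) → 2
  π[e](σ[e<=7](R)) → 2
  (π[e](ρ[e/h](σ[g>=2](U))) ∪ π[e](σ[e<=7](R))) → 7

E1 and E2 produce the same multiset:
e
2
4
4
6
7
7
7

yes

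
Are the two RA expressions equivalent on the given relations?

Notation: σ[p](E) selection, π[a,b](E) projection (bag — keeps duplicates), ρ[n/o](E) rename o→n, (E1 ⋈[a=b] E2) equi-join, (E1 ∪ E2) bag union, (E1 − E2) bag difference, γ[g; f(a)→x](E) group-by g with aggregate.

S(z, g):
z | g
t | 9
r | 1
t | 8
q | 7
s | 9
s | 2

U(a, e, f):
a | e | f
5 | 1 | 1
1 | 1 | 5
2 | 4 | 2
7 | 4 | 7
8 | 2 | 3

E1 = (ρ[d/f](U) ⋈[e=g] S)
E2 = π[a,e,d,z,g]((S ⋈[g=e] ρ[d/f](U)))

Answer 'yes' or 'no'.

E1 per-node cardinality:
  U → 5
  ρ[d/f](U) → 5
  S → 6
  (ρ[d/f](U) ⋈[e=g] S) → 3
E2 per-node cardinality:
  S → 6
  U → 5
  ρ[d/f](U) → 5
  (S ⋈[g=e] ρ[d/f](U)) → 3
  π[a,e,d,z,g]((S ⋈[g=e] ρ[d/f](U))) → 3

E1 and E2 produce the same multiset:
a | e | d | z | g
1 | 1 | 5 | r | 1
5 | 1 | 1 | r | 1
8 | 2 | 3 | s | 2

yes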